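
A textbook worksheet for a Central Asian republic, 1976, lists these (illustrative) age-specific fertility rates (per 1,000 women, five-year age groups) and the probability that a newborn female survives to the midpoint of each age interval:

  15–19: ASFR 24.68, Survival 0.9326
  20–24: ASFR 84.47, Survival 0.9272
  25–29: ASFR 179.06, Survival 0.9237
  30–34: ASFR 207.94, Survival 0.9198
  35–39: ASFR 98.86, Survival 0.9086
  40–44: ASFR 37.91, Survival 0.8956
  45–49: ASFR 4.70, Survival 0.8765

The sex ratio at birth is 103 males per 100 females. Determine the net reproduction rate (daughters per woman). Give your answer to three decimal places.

1.443

Proportion female at birth = 100 / (100 + 103) = 0.49261.
Weighting each age-specific rate by interval width and survival:
  15–19: 5 × 24.68/1000 × 0.9326 = 0.11508
  20–24: 5 × 84.47/1000 × 0.9272 = 0.39160
  25–29: 5 × 179.06/1000 × 0.9237 = 0.82699
  30–34: 5 × 207.94/1000 × 0.9198 = 0.95632
  35–39: 5 × 98.86/1000 × 0.9086 = 0.44912
  40–44: 5 × 37.91/1000 × 0.8956 = 0.16976
  45–49: 5 × 4.70/1000 × 0.8765 = 0.02060
Sum = 2.92947
NRR = 0.49261 × 2.92947 = 1.44309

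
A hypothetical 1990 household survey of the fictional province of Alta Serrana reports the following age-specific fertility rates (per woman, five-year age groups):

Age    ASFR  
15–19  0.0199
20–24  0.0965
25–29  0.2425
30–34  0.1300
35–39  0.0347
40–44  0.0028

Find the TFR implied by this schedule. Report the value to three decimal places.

2.632

Sum of ASFRs = 0.0199 + 0.0965 + 0.2425 + 0.1300 + 0.0347 + 0.0028 = 0.5264
TFR = 5 × 0.5264 = 2.632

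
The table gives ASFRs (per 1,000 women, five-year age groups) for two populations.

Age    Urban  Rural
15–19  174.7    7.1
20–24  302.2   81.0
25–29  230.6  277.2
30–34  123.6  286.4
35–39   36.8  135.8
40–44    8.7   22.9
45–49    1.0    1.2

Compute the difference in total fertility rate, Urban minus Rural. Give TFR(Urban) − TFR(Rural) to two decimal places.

0.33

Urban:
  Sum of ASFRs = 174.7 + 302.2 + 230.6 + 123.6 + 36.8 + 8.7 + 1.0 = 877.6
  TFR = 5 × 877.6 / 1000 = 4.388
Rural:
  Sum of ASFRs = 7.1 + 81.0 + 277.2 + 286.4 + 135.8 + 22.9 + 1.2 = 811.6
  TFR = 5 × 811.6 / 1000 = 4.058
Difference = 4.388 − 4.058 = 0.33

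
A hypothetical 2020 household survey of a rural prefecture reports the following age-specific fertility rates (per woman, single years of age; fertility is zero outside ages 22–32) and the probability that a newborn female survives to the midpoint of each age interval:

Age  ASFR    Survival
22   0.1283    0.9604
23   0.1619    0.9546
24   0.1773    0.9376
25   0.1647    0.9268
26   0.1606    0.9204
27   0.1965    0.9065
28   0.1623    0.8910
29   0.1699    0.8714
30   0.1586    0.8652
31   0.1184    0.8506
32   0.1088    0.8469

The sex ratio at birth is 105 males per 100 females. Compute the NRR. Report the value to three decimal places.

Proportion female at birth = 100 / (100 + 105) = 0.48780.
Survival-weighted fertility by age (1·fₓ·Sₓ):
  22: 1 × 0.1283 × 0.9604 = 0.12322
  23: 1 × 0.1619 × 0.9546 = 0.15455
  24: 1 × 0.1773 × 0.9376 = 0.16624
  25: 1 × 0.1647 × 0.9268 = 0.15264
  26: 1 × 0.1606 × 0.9204 = 0.14782
  27: 1 × 0.1965 × 0.9065 = 0.17813
  28: 1 × 0.1623 × 0.8910 = 0.14461
  29: 1 × 0.1699 × 0.8714 = 0.14805
  30: 1 × 0.1586 × 0.8652 = 0.13722
  31: 1 × 0.1184 × 0.8506 = 0.10071
  32: 1 × 0.1088 × 0.8469 = 0.09214
Sum = 1.54533
NRR = 0.48780 × 1.54533 = 0.75381

0.754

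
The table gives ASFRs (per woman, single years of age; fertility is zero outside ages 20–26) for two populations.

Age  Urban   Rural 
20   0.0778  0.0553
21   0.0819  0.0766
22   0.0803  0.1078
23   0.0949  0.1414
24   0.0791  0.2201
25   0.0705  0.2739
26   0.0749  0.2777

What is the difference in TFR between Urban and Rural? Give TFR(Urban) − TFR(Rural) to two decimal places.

-0.59

Urban:
  Sum of ASFRs = 0.0778 + 0.0819 + 0.0803 + 0.0949 + 0.0791 + 0.0705 + 0.0749 = 0.5594
  TFR = 0.5594
Rural:
  Sum of ASFRs = 0.0553 + 0.0766 + 0.1078 + 0.1414 + 0.2201 + 0.2739 + 0.2777 = 1.1528
  TFR = 1.1528
Difference = 0.5594 − 1.1528 = -0.5934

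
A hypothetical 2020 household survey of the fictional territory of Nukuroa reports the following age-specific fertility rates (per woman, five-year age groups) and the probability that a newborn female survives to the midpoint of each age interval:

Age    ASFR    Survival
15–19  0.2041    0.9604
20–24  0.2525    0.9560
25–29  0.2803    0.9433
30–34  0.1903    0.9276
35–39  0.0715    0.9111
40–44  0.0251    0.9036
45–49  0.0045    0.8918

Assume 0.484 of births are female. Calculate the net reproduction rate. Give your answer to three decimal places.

2.348

Proportion female at birth = 0.484.
Each age group contributes 5 × ASFR × survival:
  15–19: 5 × 0.2041 × 0.9604 = 0.98009
  20–24: 5 × 0.2525 × 0.9560 = 1.20695
  25–29: 5 × 0.2803 × 0.9433 = 1.32203
  30–34: 5 × 0.1903 × 0.9276 = 0.88261
  35–39: 5 × 0.0715 × 0.9111 = 0.32572
  40–44: 5 × 0.0251 × 0.9036 = 0.11340
  45–49: 5 × 0.0045 × 0.8918 = 0.02007
Sum = 4.85087
NRR = 0.484 × 4.85087 = 2.34782
NRR > 1, so each generation more than replaces itself.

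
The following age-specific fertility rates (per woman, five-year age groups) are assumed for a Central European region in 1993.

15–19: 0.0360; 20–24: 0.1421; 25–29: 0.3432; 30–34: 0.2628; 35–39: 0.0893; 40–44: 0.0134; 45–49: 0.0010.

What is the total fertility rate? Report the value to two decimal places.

Sum of ASFRs = 0.0360 + 0.1421 + 0.3432 + 0.2628 + 0.0893 + 0.0134 + 0.0010 = 0.8878
TFR = 5 × 0.8878 = 4.439

4.44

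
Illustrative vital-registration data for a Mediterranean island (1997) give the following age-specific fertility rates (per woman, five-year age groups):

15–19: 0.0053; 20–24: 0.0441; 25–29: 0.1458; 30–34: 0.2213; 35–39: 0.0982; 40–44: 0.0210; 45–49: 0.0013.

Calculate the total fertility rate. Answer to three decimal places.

Sum of ASFRs = 0.0053 + 0.0441 + 0.1458 + 0.2213 + 0.0982 + 0.0210 + 0.0013 = 0.5370
TFR = 5 × 0.5370 = 2.685

2.685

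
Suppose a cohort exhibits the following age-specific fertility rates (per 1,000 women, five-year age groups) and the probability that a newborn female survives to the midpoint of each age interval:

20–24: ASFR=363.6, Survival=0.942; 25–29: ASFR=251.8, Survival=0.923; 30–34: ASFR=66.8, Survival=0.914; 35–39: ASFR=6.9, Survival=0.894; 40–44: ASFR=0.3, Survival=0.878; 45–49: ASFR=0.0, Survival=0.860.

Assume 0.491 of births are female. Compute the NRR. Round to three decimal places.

1.577

Proportion female at birth = 0.491.
Per-age-group product (5 × ASFR × survival probability):
  20–24: 5 × 363.6/1000 × 0.942 = 1.71256
  25–29: 5 × 251.8/1000 × 0.923 = 1.16206
  30–34: 5 × 66.8/1000 × 0.914 = 0.30528
  35–39: 5 × 6.9/1000 × 0.894 = 0.03084
  40–44: 5 × 0.3/1000 × 0.878 = 0.00132
  45–49: 5 × 0.0/1000 × 0.860 = 0.00000
Sum = 3.21206
NRR = 0.491 × 3.21206 = 1.57712
An NRR exceeding 1 indicates intrinsic growth under these rates.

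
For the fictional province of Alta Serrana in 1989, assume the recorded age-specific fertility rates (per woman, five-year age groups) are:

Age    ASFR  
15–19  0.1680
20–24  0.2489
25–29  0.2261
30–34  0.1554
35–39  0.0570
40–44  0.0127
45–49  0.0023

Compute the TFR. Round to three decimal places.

4.352

Sum of ASFRs = 0.1680 + 0.2489 + 0.2261 + 0.1554 + 0.0570 + 0.0127 + 0.0023 = 0.8704
TFR = 5 × 0.8704 = 4.352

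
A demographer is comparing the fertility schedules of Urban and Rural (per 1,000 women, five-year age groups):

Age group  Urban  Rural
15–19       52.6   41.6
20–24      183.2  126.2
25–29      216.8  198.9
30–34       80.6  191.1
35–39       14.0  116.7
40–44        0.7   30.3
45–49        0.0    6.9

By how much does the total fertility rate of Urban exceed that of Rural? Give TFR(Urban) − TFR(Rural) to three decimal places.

-0.819

Urban:
  Sum of ASFRs = 52.6 + 183.2 + 216.8 + 80.6 + 14.0 + 0.7 + 0.0 = 547.9
  TFR = 5 × 547.9 / 1000 = 2.7395
Rural:
  Sum of ASFRs = 41.6 + 126.2 + 198.9 + 191.1 + 116.7 + 30.3 + 6.9 = 711.7
  TFR = 5 × 711.7 / 1000 = 3.5585
Difference = 2.7395 − 3.5585 = -0.819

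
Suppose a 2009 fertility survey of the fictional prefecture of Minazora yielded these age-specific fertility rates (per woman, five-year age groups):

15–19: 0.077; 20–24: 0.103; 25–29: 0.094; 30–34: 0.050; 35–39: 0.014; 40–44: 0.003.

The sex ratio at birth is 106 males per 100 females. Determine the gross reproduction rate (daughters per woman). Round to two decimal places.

Proportion female at birth = 100 / (100 + 106) = 0.48544.
Sum of ASFRs = 0.077 + 0.103 + 0.094 + 0.050 + 0.014 + 0.003 = 0.341
TFR = 5 × 0.341 = 1.705
GRR = 0.48544 × 1.705 = 0.82768

0.83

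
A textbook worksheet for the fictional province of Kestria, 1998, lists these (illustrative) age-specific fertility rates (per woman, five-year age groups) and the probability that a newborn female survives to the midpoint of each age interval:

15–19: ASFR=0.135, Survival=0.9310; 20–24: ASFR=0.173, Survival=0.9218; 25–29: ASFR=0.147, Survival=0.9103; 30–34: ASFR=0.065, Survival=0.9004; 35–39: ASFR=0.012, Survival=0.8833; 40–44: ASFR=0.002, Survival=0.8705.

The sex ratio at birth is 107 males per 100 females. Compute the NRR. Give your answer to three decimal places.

Proportion female at birth = 100 / (100 + 107) = 0.48309.
Per-age-group product (5 × ASFR × survival probability):
  15–19: 5 × 0.135 × 0.9310 = 0.62843
  20–24: 5 × 0.173 × 0.9218 = 0.79736
  25–29: 5 × 0.147 × 0.9103 = 0.66907
  30–34: 5 × 0.065 × 0.9004 = 0.29263
  35–39: 5 × 0.012 × 0.8833 = 0.05300
  40–44: 5 × 0.002 × 0.8705 = 0.00871
Sum = 2.44920
NRR = 0.48309 × 2.44920 = 1.18318
With NRR above 1 the population is above replacement fertility.

1.183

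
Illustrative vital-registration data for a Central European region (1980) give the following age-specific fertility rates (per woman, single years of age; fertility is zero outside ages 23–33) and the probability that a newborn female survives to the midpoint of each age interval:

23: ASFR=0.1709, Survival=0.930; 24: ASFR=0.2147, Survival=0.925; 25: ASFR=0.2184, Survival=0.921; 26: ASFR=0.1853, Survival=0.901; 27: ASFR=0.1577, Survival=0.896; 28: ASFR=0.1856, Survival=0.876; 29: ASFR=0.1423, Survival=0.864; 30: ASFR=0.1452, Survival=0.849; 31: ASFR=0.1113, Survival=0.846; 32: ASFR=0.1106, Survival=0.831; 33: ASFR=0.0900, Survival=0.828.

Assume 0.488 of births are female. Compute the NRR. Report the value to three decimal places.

0.750

Proportion female at birth = 0.488.
Weighting each age-specific rate by interval width and survival:
  23: 1 × 0.1709 × 0.930 = 0.15894
  24: 1 × 0.2147 × 0.925 = 0.19860
  25: 1 × 0.2184 × 0.921 = 0.20115
  26: 1 × 0.1853 × 0.901 = 0.16696
  27: 1 × 0.1577 × 0.896 = 0.14130
  28: 1 × 0.1856 × 0.876 = 0.16259
  29: 1 × 0.1423 × 0.864 = 0.12295
  30: 1 × 0.1452 × 0.849 = 0.12327
  31: 1 × 0.1113 × 0.846 = 0.09416
  32: 1 × 0.1106 × 0.831 = 0.09191
  33: 1 × 0.0900 × 0.828 = 0.07452
Sum = 1.53635
NRR = 0.488 × 1.53635 = 0.74974
With NRR below 1 the population is below replacement fertility.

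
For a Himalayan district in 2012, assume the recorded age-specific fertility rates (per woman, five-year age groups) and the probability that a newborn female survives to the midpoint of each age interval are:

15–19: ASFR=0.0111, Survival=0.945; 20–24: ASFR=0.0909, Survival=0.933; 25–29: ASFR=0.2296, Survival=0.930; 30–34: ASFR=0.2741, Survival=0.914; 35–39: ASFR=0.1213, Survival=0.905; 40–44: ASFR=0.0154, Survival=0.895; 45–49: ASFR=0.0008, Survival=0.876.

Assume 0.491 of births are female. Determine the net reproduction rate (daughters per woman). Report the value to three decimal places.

Proportion female at birth = 0.491.
Each age group contributes 5 × ASFR × survival:
  15–19: 5 × 0.0111 × 0.945 = 0.05245
  20–24: 5 × 0.0909 × 0.933 = 0.42405
  25–29: 5 × 0.2296 × 0.930 = 1.06764
  30–34: 5 × 0.2741 × 0.914 = 1.25264
  35–39: 5 × 0.1213 × 0.905 = 0.54888
  40–44: 5 × 0.0154 × 0.895 = 0.06892
  45–49: 5 × 0.0008 × 0.876 = 0.00350
Sum = 3.41808
NRR = 0.491 × 3.41808 = 1.67828
An NRR exceeding 1 indicates intrinsic growth under these rates.

1.678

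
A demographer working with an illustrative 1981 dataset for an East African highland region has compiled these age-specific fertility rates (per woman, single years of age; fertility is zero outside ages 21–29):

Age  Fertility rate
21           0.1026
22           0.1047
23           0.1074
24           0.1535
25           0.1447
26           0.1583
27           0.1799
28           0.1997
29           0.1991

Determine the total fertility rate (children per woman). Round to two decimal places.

Sum of ASFRs = 0.1026 + 0.1047 + 0.1074 + 0.1535 + 0.1447 + 0.1583 + 0.1799 + 0.1997 + 0.1991 = 1.3499
TFR = 1.3499

1.35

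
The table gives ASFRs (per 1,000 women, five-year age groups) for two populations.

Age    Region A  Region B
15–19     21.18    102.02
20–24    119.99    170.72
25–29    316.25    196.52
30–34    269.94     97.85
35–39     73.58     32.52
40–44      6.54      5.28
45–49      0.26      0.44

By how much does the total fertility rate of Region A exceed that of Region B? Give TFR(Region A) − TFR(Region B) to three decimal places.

1.012

Region A:
  Sum of ASFRs = 21.18 + 119.99 + 316.25 + 269.94 + 73.58 + 6.54 + 0.26 = 807.74
  TFR = 5 × 807.74 / 1000 = 4.0387
Region B:
  Sum of ASFRs = 102.02 + 170.72 + 196.52 + 97.85 + 32.52 + 5.28 + 0.44 = 605.35
  TFR = 5 × 605.35 / 1000 = 3.02675
Difference = 4.0387 − 3.02675 = 1.01195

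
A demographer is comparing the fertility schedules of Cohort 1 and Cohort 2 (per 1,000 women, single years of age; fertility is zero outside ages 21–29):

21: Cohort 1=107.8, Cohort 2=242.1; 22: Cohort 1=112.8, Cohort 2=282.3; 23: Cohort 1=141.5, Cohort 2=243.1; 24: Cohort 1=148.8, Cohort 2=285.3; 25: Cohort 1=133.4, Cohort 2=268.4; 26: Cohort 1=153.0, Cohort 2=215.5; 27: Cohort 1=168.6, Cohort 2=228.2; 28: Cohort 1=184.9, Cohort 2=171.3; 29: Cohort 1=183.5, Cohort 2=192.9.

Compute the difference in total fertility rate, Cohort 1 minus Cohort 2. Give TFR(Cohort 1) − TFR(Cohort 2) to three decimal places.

-0.795

Cohort 1:
  Sum of ASFRs = 107.8 + 112.8 + 141.5 + 148.8 + 133.4 + 153.0 + 168.6 + 184.9 + 183.5 = 1334.3
  TFR = 1334.3 / 1000 = 1.3343
Cohort 2:
  Sum of ASFRs = 242.1 + 282.3 + 243.1 + 285.3 + 268.4 + 215.5 + 228.2 + 171.3 + 192.9 = 2129.1
  TFR = 2129.1 / 1000 = 2.1291
Difference = 1.3343 − 2.1291 = -0.7948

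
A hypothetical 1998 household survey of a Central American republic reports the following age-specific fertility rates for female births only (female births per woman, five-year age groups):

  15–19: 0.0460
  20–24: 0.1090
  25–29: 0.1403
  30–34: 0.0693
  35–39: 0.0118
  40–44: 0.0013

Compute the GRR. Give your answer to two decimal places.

Sum of female ASFRs = 0.0460 + 0.1090 + 0.1403 + 0.0693 + 0.0118 + 0.0013 = 0.3777
GRR = 5 × 0.3777 = 1.8885

1.89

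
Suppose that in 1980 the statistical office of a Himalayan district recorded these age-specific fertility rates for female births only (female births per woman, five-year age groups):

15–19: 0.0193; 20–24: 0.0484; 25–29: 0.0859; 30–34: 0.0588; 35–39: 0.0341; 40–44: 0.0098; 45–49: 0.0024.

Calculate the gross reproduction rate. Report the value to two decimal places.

Sum of female ASFRs = 0.0193 + 0.0484 + 0.0859 + 0.0588 + 0.0341 + 0.0098 + 0.0024 = 0.2587
GRR = 5 × 0.2587 = 1.2935

1.29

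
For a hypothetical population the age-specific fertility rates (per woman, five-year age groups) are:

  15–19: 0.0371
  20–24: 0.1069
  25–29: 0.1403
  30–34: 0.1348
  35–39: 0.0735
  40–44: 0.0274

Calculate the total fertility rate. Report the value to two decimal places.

Sum of ASFRs = 0.0371 + 0.1069 + 0.1403 + 0.1348 + 0.0735 + 0.0274 = 0.5200
TFR = 5 × 0.5200 = 2.6

2.60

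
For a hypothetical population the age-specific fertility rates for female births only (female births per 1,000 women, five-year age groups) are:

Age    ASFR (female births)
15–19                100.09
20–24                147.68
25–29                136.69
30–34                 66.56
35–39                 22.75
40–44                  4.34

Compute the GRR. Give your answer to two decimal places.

Sum of female ASFRs = 100.09 + 147.68 + 136.69 + 66.56 + 22.75 + 4.34 = 478.11
GRR = 5 × 478.11 / 1000 = 2.39055

2.39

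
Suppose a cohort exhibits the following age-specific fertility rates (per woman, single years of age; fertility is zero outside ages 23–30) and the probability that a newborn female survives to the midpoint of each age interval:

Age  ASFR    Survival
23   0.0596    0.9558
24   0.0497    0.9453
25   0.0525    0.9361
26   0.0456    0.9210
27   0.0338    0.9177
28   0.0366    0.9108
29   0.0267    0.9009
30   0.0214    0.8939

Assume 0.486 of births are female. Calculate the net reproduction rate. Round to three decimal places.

Proportion female at birth = 0.486.
Each age group contributes 1 × ASFR × survival:
  23: 1 × 0.0596 × 0.9558 = 0.05697
  24: 1 × 0.0497 × 0.9453 = 0.04698
  25: 1 × 0.0525 × 0.9361 = 0.04915
  26: 1 × 0.0456 × 0.9210 = 0.04200
  27: 1 × 0.0338 × 0.9177 = 0.03102
  28: 1 × 0.0366 × 0.9108 = 0.03334
  29: 1 × 0.0267 × 0.9009 = 0.02405
  30: 1 × 0.0214 × 0.8939 = 0.01913
Sum = 0.30264
NRR = 0.486 × 0.30264 = 0.14708

0.147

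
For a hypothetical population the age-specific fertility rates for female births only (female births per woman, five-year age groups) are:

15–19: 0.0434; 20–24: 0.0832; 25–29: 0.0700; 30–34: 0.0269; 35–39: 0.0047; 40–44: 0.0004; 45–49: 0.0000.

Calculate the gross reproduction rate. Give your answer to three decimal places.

1.143

Sum of female ASFRs = 0.0434 + 0.0832 + 0.0700 + 0.0269 + 0.0047 + 0.0004 + 0.0000 = 0.2286
GRR = 5 × 0.2286 = 1.143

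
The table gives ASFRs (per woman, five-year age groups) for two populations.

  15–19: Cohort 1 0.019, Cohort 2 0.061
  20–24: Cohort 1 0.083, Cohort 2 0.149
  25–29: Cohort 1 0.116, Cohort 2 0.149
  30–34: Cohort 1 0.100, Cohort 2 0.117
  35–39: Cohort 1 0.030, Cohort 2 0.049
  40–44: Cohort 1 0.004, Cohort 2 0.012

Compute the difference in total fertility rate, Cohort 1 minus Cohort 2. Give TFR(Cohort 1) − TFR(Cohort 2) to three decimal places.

Cohort 1:
  Sum of ASFRs = 0.019 + 0.083 + 0.116 + 0.100 + 0.030 + 0.004 = 0.352
  TFR = 5 × 0.352 = 1.76
Cohort 2:
  Sum of ASFRs = 0.061 + 0.149 + 0.149 + 0.117 + 0.049 + 0.012 = 0.537
  TFR = 5 × 0.537 = 2.685
Difference = 1.76 − 2.685 = -0.925

-0.925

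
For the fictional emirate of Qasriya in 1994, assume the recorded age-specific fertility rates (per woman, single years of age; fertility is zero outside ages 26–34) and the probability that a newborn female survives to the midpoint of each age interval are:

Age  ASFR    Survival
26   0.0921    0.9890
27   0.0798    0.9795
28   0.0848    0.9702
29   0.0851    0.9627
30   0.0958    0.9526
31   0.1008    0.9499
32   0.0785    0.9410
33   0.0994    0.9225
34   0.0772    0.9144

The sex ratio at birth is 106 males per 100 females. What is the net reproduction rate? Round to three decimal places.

0.367

Proportion female at birth = 100 / (100 + 106) = 0.48544.
Survival-weighted fertility by age (1·fₓ·Sₓ):
  26: 1 × 0.0921 × 0.9890 = 0.09109
  27: 1 × 0.0798 × 0.9795 = 0.07816
  28: 1 × 0.0848 × 0.9702 = 0.08227
  29: 1 × 0.0851 × 0.9627 = 0.08193
  30: 1 × 0.0958 × 0.9526 = 0.09126
  31: 1 × 0.1008 × 0.9499 = 0.09575
  32: 1 × 0.0785 × 0.9410 = 0.07387
  33: 1 × 0.0994 × 0.9225 = 0.09170
  34: 1 × 0.0772 × 0.9144 = 0.07059
Sum = 0.75662
NRR = 0.48544 × 0.75662 = 0.36729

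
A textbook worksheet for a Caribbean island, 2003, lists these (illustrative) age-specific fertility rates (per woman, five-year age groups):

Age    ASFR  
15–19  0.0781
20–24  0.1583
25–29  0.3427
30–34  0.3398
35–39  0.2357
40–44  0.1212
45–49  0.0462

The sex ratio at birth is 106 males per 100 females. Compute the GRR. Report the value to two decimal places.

Proportion female at birth = 100 / (100 + 106) = 0.48544.
Sum of ASFRs = 0.0781 + 0.1583 + 0.3427 + 0.3398 + 0.2357 + 0.1212 + 0.0462 = 1.3220
TFR = 5 × 1.3220 = 6.61
GRR = 0.48544 × 6.61 = 3.20876

3.21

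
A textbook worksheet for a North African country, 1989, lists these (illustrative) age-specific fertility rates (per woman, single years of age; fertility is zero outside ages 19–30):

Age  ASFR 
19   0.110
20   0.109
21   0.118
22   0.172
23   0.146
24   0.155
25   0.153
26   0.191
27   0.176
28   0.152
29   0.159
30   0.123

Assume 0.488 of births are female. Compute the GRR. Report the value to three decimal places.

Proportion female at birth = 0.488.
Sum of ASFRs = 0.110 + 0.109 + 0.118 + 0.172 + 0.146 + 0.155 + 0.153 + 0.191 + 0.176 + 0.152 + 0.159 + 0.123 = 1.764
TFR = 1.764
GRR = 0.488 × 1.764 = 0.86083

0.861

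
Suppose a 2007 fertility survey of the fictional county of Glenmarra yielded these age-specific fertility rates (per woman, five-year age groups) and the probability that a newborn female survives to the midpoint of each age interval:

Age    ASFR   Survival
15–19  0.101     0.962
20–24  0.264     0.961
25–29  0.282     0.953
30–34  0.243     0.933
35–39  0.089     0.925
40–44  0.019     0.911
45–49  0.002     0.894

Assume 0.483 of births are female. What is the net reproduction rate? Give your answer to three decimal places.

Proportion female at birth = 0.483.
Weighting each age-specific rate by interval width and survival:
  15–19: 5 × 0.101 × 0.962 = 0.48581
  20–24: 5 × 0.264 × 0.961 = 1.26852
  25–29: 5 × 0.282 × 0.953 = 1.34373
  30–34: 5 × 0.243 × 0.933 = 1.13360
  35–39: 5 × 0.089 × 0.925 = 0.41163
  40–44: 5 × 0.019 × 0.911 = 0.08655
  45–49: 5 × 0.002 × 0.894 = 0.00894
Sum = 4.73878
NRR = 0.483 × 4.73878 = 2.28883
An NRR exceeding 1 indicates intrinsic growth under these rates.

2.289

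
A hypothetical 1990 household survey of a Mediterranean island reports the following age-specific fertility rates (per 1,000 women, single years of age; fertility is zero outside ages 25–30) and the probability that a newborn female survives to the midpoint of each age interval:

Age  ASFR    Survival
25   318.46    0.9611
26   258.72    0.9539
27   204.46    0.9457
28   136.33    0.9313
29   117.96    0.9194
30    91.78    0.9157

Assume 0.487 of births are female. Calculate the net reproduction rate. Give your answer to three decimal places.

Proportion female at birth = 0.487.
Survival-weighted fertility by age (1·fₓ·Sₓ):
  25: 1 × 318.46/1000 × 0.9611 = 0.30607
  26: 1 × 258.72/1000 × 0.9539 = 0.24679
  27: 1 × 204.46/1000 × 0.9457 = 0.19336
  28: 1 × 136.33/1000 × 0.9313 = 0.12696
  29: 1 × 117.96/1000 × 0.9194 = 0.10845
  30: 1 × 91.78/1000 × 0.9157 = 0.08404
Sum = 1.06567
NRR = 0.487 × 1.06567 = 0.51898
With NRR below 1 the population is below replacement fertility.

0.519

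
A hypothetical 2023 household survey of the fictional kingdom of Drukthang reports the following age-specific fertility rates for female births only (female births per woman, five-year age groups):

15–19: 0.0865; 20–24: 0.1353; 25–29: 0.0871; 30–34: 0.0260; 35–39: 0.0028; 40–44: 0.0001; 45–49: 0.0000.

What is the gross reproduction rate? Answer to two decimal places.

Sum of female ASFRs = 0.0865 + 0.1353 + 0.0871 + 0.0260 + 0.0028 + 0.0001 + 0.0000 = 0.3378
GRR = 5 × 0.3378 = 1.689

1.69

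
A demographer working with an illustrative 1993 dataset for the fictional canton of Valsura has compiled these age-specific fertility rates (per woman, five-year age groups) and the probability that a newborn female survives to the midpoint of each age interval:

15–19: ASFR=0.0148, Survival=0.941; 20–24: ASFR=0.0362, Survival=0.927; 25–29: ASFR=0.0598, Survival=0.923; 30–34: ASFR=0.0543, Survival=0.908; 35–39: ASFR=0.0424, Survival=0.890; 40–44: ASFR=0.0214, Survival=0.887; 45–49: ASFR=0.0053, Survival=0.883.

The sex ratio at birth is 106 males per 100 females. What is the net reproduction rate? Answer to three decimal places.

Proportion female at birth = 100 / (100 + 106) = 0.48544.
Survival-weighted fertility by age (5·fₓ·Sₓ):
  15–19: 5 × 0.0148 × 0.941 = 0.06963
  20–24: 5 × 0.0362 × 0.927 = 0.16779
  25–29: 5 × 0.0598 × 0.923 = 0.27598
  30–34: 5 × 0.0543 × 0.908 = 0.24652
  35–39: 5 × 0.0424 × 0.890 = 0.18868
  40–44: 5 × 0.0214 × 0.887 = 0.09491
  45–49: 5 × 0.0053 × 0.883 = 0.02340
Sum = 1.06691
NRR = 0.48544 × 1.06691 = 0.51792
NRR < 1, so the cohort does not fully replace itself.

0.518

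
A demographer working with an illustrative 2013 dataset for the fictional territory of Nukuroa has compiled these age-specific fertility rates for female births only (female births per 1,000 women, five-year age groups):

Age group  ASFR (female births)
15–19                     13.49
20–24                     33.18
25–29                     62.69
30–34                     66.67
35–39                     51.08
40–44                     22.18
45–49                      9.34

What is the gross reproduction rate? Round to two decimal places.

1.29

Sum of female ASFRs = 13.49 + 33.18 + 62.69 + 66.67 + 51.08 + 22.18 + 9.34 = 258.63
GRR = 5 × 258.63 / 1000 = 1.29315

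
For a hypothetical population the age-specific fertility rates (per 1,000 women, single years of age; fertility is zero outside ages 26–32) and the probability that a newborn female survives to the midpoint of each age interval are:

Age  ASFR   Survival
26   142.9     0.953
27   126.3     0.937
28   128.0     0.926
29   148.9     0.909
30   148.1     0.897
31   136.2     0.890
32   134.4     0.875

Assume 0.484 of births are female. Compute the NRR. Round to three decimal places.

Proportion female at birth = 0.484.
Each age group contributes 1 × ASFR × survival:
  26: 1 × 142.9/1000 × 0.953 = 0.13618
  27: 1 × 126.3/1000 × 0.937 = 0.11834
  28: 1 × 128.0/1000 × 0.926 = 0.11853
  29: 1 × 148.9/1000 × 0.909 = 0.13535
  30: 1 × 148.1/1000 × 0.897 = 0.13285
  31: 1 × 136.2/1000 × 0.890 = 0.12122
  32: 1 × 134.4/1000 × 0.875 = 0.11760
Sum = 0.88007
NRR = 0.484 × 0.88007 = 0.42595
NRR < 1, so the cohort does not fully replace itself.

0.426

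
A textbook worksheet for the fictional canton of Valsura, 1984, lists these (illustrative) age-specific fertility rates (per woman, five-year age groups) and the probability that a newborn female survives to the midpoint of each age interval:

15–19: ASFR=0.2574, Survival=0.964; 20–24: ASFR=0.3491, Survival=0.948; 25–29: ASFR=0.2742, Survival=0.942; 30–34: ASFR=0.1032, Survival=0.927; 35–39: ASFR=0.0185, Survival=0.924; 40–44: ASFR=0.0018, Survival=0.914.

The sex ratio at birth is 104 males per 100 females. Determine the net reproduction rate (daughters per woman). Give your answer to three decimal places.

2.333

Proportion female at birth = 100 / (100 + 104) = 0.49020.
Survival-weighted fertility by age (5·fₓ·Sₓ):
  15–19: 5 × 0.2574 × 0.964 = 1.24067
  20–24: 5 × 0.3491 × 0.948 = 1.65473
  25–29: 5 × 0.2742 × 0.942 = 1.29148
  30–34: 5 × 0.1032 × 0.927 = 0.47833
  35–39: 5 × 0.0185 × 0.924 = 0.08547
  40–44: 5 × 0.0018 × 0.914 = 0.00823
Sum = 4.75891
NRR = 0.49020 × 4.75891 = 2.33282
An NRR exceeding 1 indicates intrinsic growth under these rates.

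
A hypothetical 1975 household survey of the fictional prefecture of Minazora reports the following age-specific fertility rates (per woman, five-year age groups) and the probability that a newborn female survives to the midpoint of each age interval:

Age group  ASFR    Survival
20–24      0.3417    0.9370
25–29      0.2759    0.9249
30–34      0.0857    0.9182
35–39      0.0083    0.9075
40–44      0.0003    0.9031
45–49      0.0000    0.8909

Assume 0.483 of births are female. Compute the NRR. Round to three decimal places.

1.598

Proportion female at birth = 0.483.
Each age group contributes 5 × ASFR × survival:
  20–24: 5 × 0.3417 × 0.9370 = 1.60086
  25–29: 5 × 0.2759 × 0.9249 = 1.27590
  30–34: 5 × 0.0857 × 0.9182 = 0.39345
  35–39: 5 × 0.0083 × 0.9075 = 0.03766
  40–44: 5 × 0.0003 × 0.9031 = 0.00135
  45–49: 5 × 0.0000 × 0.8909 = 0.00000
Sum = 3.30922
NRR = 0.483 × 3.30922 = 1.59835
With NRR above 1 the population is above replacement fertility.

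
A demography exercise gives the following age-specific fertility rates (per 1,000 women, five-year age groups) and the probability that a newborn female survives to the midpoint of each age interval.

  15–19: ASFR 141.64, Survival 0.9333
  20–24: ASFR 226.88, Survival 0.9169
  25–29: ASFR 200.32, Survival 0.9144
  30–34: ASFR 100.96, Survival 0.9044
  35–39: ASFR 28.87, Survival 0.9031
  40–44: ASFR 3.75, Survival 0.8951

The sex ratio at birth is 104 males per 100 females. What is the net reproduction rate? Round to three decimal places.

1.579

Proportion female at birth = 100 / (100 + 104) = 0.49020.
Per-age-group product (5 × ASFR × survival probability):
  15–19: 5 × 141.64/1000 × 0.9333 = 0.66096
  20–24: 5 × 226.88/1000 × 0.9169 = 1.04013
  25–29: 5 × 200.32/1000 × 0.9144 = 0.91586
  30–34: 5 × 100.96/1000 × 0.9044 = 0.45654
  35–39: 5 × 28.87/1000 × 0.9031 = 0.13036
  40–44: 5 × 3.75/1000 × 0.8951 = 0.01678
Sum = 3.22063
NRR = 0.49020 × 3.22063 = 1.57875
An NRR exceeding 1 indicates intrinsic growth under these rates.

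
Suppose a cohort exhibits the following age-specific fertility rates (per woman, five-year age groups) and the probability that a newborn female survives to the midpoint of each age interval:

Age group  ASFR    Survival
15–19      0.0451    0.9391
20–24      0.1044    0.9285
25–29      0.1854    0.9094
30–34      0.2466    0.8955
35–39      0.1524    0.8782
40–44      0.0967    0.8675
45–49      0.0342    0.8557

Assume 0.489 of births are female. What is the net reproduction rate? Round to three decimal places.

1.897

Proportion female at birth = 0.489.
Each age group contributes 5 × ASFR × survival:
  15–19: 5 × 0.0451 × 0.9391 = 0.21177
  20–24: 5 × 0.1044 × 0.9285 = 0.48468
  25–29: 5 × 0.1854 × 0.9094 = 0.84301
  30–34: 5 × 0.2466 × 0.8955 = 1.10415
  35–39: 5 × 0.1524 × 0.8782 = 0.66919
  40–44: 5 × 0.0967 × 0.8675 = 0.41944
  45–49: 5 × 0.0342 × 0.8557 = 0.14632
Sum = 3.87856
NRR = 0.489 × 3.87856 = 1.89662
NRR > 1, so each generation more than replaces itself.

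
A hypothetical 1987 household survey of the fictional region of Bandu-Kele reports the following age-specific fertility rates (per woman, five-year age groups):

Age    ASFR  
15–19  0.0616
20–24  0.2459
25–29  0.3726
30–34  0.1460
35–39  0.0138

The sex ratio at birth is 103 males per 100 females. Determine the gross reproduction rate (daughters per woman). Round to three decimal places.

2.069

Proportion female at birth = 100 / (100 + 103) = 0.49261.
Sum of ASFRs = 0.0616 + 0.2459 + 0.3726 + 0.1460 + 0.0138 = 0.8399
TFR = 5 × 0.8399 = 4.1995
GRR = 0.49261 × 4.1995 = 2.06872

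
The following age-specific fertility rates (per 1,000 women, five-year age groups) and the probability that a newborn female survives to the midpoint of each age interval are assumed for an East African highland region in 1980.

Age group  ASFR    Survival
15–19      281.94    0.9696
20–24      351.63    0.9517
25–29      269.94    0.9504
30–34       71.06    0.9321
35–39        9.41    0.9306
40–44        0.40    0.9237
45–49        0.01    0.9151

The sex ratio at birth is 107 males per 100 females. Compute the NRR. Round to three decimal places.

2.270

Proportion female at birth = 100 / (100 + 107) = 0.48309.
Each age group contributes 5 × ASFR × survival:
  15–19: 5 × 281.94/1000 × 0.9696 = 1.36685
  20–24: 5 × 351.63/1000 × 0.9517 = 1.67323
  25–29: 5 × 269.94/1000 × 0.9504 = 1.28275
  30–34: 5 × 71.06/1000 × 0.9321 = 0.33118
  35–39: 5 × 9.41/1000 × 0.9306 = 0.04378
  40–44: 5 × 0.40/1000 × 0.9237 = 0.00185
  45–49: 5 × 0.01/1000 × 0.9151 = 0.00005
Sum = 4.69969
NRR = 0.48309 × 4.69969 = 2.27037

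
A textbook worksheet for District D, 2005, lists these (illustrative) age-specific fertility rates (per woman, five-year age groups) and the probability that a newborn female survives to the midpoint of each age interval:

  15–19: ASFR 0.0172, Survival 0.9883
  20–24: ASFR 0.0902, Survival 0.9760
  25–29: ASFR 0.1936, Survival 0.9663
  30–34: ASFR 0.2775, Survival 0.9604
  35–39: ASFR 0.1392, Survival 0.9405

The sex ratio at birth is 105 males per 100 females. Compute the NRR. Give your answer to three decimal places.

Proportion female at birth = 100 / (100 + 105) = 0.48780.
Per-age-group product (5 × ASFR × survival probability):
  15–19: 5 × 0.0172 × 0.9883 = 0.08499
  20–24: 5 × 0.0902 × 0.9760 = 0.44018
  25–29: 5 × 0.1936 × 0.9663 = 0.93538
  30–34: 5 × 0.2775 × 0.9604 = 1.33256
  35–39: 5 × 0.1392 × 0.9405 = 0.65459
Sum = 3.44770
NRR = 0.48780 × 3.44770 = 1.68179
With NRR above 1 the population is above replacement fertility.

1.682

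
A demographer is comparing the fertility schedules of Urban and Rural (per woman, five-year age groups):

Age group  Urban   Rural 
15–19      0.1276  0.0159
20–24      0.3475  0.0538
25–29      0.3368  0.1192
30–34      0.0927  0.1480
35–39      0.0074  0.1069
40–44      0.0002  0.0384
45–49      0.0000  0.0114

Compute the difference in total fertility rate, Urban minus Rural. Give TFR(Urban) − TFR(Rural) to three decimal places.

2.093

Urban:
  Sum of ASFRs = 0.1276 + 0.3475 + 0.3368 + 0.0927 + 0.0074 + 0.0002 + 0.0000 = 0.9122
  TFR = 5 × 0.9122 = 4.561
Rural:
  Sum of ASFRs = 0.0159 + 0.0538 + 0.1192 + 0.1480 + 0.1069 + 0.0384 + 0.0114 = 0.4936
  TFR = 5 × 0.4936 = 2.468
Difference = 4.561 − 2.468 = 2.093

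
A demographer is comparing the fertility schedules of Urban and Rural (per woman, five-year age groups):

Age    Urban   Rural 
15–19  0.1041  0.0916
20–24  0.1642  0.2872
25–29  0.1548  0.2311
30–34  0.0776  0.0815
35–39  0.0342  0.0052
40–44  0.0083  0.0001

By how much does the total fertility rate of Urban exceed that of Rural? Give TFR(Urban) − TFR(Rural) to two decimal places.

Urban:
  Sum of ASFRs = 0.1041 + 0.1642 + 0.1548 + 0.0776 + 0.0342 + 0.0083 = 0.5432
  TFR = 5 × 0.5432 = 2.716
Rural:
  Sum of ASFRs = 0.0916 + 0.2872 + 0.2311 + 0.0815 + 0.0052 + 0.0001 = 0.6967
  TFR = 5 × 0.6967 = 3.4835
Difference = 2.716 − 3.4835 = -0.7675

-0.77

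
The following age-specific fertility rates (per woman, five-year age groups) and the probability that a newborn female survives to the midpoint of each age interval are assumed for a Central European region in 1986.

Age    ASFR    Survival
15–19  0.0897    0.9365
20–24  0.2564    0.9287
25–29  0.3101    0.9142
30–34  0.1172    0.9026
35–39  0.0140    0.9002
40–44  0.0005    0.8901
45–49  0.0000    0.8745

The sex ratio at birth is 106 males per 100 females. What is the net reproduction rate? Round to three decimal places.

Proportion female at birth = 100 / (100 + 106) = 0.48544.
Per-age-group product (5 × ASFR × survival probability):
  15–19: 5 × 0.0897 × 0.9365 = 0.42002
  20–24: 5 × 0.2564 × 0.9287 = 1.19059
  25–29: 5 × 0.3101 × 0.9142 = 1.41747
  30–34: 5 × 0.1172 × 0.9026 = 0.52892
  35–39: 5 × 0.0140 × 0.9002 = 0.06301
  40–44: 5 × 0.0005 × 0.8901 = 0.00223
  45–49: 5 × 0.0000 × 0.8745 = 0.00000
Sum = 3.62224
NRR = 0.48544 × 3.62224 = 1.75838
NRR > 1, so each generation more than replaces itself.

1.758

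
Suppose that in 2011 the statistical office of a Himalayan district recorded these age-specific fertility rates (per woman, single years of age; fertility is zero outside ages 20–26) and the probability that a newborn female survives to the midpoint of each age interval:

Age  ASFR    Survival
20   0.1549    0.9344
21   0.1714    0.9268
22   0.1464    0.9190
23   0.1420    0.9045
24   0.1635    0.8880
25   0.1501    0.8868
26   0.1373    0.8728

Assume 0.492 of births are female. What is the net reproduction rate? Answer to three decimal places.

0.475

Proportion female at birth = 0.492.
Weighting each age-specific rate by interval width and survival:
  20: 1 × 0.1549 × 0.9344 = 0.14474
  21: 1 × 0.1714 × 0.9268 = 0.15885
  22: 1 × 0.1464 × 0.9190 = 0.13454
  23: 1 × 0.1420 × 0.9045 = 0.12844
  24: 1 × 0.1635 × 0.8880 = 0.14519
  25: 1 × 0.1501 × 0.8868 = 0.13311
  26: 1 × 0.1373 × 0.8728 = 0.11984
Sum = 0.96471
NRR = 0.492 × 0.96471 = 0.47464
With NRR below 1 the population is below replacement fertility.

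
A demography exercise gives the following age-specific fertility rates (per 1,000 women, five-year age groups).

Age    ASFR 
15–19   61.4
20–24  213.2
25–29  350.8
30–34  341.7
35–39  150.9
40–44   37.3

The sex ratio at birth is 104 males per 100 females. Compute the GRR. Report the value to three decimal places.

2.832

Proportion female at birth = 100 / (100 + 104) = 0.49020.
Sum of ASFRs = 61.4 + 213.2 + 350.8 + 341.7 + 150.9 + 37.3 = 1155.3
TFR = 5 × 1155.3 / 1000 = 5.7765
GRR = 0.49020 × 5.7765 = 2.83164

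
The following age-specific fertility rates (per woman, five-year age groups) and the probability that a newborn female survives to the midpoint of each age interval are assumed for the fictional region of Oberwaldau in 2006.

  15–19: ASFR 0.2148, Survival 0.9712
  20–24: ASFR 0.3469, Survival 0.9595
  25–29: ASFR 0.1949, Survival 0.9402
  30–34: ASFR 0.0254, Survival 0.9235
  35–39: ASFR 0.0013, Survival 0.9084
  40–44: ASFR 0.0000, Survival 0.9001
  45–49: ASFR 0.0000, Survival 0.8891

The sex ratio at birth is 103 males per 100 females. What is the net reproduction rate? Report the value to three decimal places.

Proportion female at birth = 100 / (100 + 103) = 0.49261.
Survival-weighted fertility by age (5·fₓ·Sₓ):
  15–19: 5 × 0.2148 × 0.9712 = 1.04307
  20–24: 5 × 0.3469 × 0.9595 = 1.66425
  25–29: 5 × 0.1949 × 0.9402 = 0.91622
  30–34: 5 × 0.0254 × 0.9235 = 0.11728
  35–39: 5 × 0.0013 × 0.9084 = 0.00590
  40–44: 5 × 0.0000 × 0.9001 = 0.00000
  45–49: 5 × 0.0000 × 0.8891 = 0.00000
Sum = 3.74672
NRR = 0.49261 × 3.74672 = 1.84567

1.846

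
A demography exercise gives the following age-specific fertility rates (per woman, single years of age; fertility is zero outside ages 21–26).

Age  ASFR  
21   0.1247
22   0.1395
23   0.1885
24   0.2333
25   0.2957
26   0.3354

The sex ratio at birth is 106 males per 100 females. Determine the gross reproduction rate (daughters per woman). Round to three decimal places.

0.639

Proportion female at birth = 100 / (100 + 106) = 0.48544.
Sum of ASFRs = 0.1247 + 0.1395 + 0.1885 + 0.2333 + 0.2957 + 0.3354 = 1.3171
TFR = 1.3171
GRR = 0.48544 × 1.3171 = 0.63937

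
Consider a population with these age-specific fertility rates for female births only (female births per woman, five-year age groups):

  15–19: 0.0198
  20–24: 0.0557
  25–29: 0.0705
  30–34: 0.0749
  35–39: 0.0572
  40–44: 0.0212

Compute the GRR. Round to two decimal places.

Sum of female ASFRs = 0.0198 + 0.0557 + 0.0705 + 0.0749 + 0.0572 + 0.0212 = 0.2993
GRR = 5 × 0.2993 = 1.4965

1.50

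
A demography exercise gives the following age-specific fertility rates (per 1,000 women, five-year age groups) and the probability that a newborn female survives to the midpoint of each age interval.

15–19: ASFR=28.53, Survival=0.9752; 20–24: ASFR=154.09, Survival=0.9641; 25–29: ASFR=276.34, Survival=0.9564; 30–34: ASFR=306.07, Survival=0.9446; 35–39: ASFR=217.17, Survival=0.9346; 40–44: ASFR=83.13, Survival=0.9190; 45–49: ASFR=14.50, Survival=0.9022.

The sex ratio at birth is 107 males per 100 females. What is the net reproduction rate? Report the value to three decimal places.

Proportion female at birth = 100 / (100 + 107) = 0.48309.
Each age group contributes 5 × ASFR × survival:
  15–19: 5 × 28.53/1000 × 0.9752 = 0.13911
  20–24: 5 × 154.09/1000 × 0.9641 = 0.74279
  25–29: 5 × 276.34/1000 × 0.9564 = 1.32146
  30–34: 5 × 306.07/1000 × 0.9446 = 1.44557
  35–39: 5 × 217.17/1000 × 0.9346 = 1.01484
  40–44: 5 × 83.13/1000 × 0.9190 = 0.38198
  45–49: 5 × 14.50/1000 × 0.9022 = 0.06541
Sum = 5.11116
NRR = 0.48309 × 5.11116 = 2.46915
With NRR above 1 the population is above replacement fertility.

2.469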